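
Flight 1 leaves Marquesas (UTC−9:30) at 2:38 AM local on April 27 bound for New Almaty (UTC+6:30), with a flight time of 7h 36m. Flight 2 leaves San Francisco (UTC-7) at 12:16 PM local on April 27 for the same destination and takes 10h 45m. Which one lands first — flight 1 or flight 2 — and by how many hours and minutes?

the first, by 10 hours 17 minutes

Flight 1 in UTC: 2:38 AM + 9:30 = 12:08 PM on Apr 27.
+7 hours and 36 minutes → arrive 7:44 PM UTC on Apr 27.
Flight 2 in UTC: 12:16 PM + 7:00 = 7:16 PM on Apr 27.
+10 hours and 45 minutes → arrive 6:01 AM UTC on Apr 28.
Flight 1 lands earlier by 10 hours 17 minutes.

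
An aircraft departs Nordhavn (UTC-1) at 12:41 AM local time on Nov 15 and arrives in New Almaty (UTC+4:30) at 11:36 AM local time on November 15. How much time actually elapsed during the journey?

5 hours 25 minutes

New Almaty is 5:30 ahead of Nordhavn.
Clock-face elapsed time (ignoring zones) is 10 hours 55 minutes.
Actual elapsed = 10 hours 55 minutes − 5:30 = 5 hours 25 minutes.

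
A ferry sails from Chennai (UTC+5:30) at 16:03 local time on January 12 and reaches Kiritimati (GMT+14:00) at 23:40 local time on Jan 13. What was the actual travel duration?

23 hours 7 minutes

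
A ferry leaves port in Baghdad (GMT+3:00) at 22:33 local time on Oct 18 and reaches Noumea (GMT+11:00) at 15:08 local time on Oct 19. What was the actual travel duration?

8 hours 35 minutes

Departure in UTC: 22:33 − 3:00 = 19:33 on Oct 18.
Arrival in UTC: 15:08 − 11:00 = 04:08 on Oct 19.
Elapsed = 04:08 − 19:33 (+1 day) = 8 hours 35 minutes.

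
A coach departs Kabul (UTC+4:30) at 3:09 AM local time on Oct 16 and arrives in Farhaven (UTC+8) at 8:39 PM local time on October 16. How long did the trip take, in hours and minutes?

Departure in UTC: 3:09 AM − 4:30 = 10:39 PM on Oct 15.
Arrival in UTC: 8:39 PM − 8:00 = 12:39 PM on Oct 16.
Elapsed = 12:39 PM − 10:39 PM (+1 day) = 14 hours.

14 hours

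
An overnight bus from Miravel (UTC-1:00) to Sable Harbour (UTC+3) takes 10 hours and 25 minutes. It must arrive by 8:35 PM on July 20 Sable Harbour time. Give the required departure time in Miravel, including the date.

6:10 AM on July 20

Target arrival in UTC: 8:35 PM − 3:00 = 5:35 PM on Jul 20.
Subtract 10 hours 25 minutes → departure 7:10 AM UTC on Jul 20.
Miravel is UTC−1:00: 7:10 AM − 1:00 = 6:10 AM on Jul 20.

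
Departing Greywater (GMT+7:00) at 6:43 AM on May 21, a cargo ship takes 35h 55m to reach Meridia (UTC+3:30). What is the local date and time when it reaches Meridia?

Convert departure to UTC: 6:43 AM − 7:00 = 11:43 PM UTC on May 20.
Add 35 hours 55 minutes travel time → 11:38 AM UTC (May 22).
Meridia is UTC+3:30, so local arrival = 11:38 AM + 3:30 = 3:08 PM on May 22.

3:08 PM on May 22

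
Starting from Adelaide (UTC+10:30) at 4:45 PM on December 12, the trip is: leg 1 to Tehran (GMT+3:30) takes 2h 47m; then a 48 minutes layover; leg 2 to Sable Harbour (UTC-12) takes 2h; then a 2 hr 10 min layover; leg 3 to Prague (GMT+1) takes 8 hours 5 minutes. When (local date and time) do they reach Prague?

11:05 PM on December 12

Convert departure to UTC: 4:45 PM − 10:30 = 6:15 AM UTC on Dec 12.
Add 2 hours 47 minutes leg 1 → 9:02 AM UTC.
Add 48 minutes layover in Tehran → 9:50 AM UTC.
Add 2 hours leg 2 → 11:50 AM UTC.
Add 2 hours 10 minutes layover in Sable Harbour → 2:00 PM UTC.
Add 8 hours 5 minutes leg 3 → 10:05 PM UTC.
Prague is UTC+1:00, so local arrival = 10:05 PM + 1:00 = 11:05 PM on Dec 12.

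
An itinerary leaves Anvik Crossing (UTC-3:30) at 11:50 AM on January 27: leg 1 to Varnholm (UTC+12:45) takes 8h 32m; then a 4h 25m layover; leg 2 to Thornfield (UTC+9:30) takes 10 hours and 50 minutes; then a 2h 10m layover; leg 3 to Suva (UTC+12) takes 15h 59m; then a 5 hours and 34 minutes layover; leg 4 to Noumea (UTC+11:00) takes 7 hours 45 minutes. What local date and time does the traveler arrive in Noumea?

Convert departure to UTC: 11:50 AM + 3:30 = 3:20 PM UTC on Jan 27.
Add 8 hours and 32 minutes leg 1 → 11:52 PM UTC.
Add 4 hours and 25 minutes layover in Varnholm → 4:17 AM UTC (Jan 28).
Add 10 hours 50 minutes leg 2 → 3:07 PM UTC.
Add 2 hours and 10 minutes layover in Thornfield → 5:17 PM UTC.
Add 15 hours 59 minutes leg 3 → 9:16 AM UTC (Jan 29).
Add 5 hours and 34 minutes layover in Suva → 2:50 PM UTC.
Add 7 hours 45 minutes leg 4 → 10:35 PM UTC.
Noumea is UTC+11:00, so local arrival = 10:35 PM + 11:00 = 9:35 AM on Jan 30.

9:35 AM on January 30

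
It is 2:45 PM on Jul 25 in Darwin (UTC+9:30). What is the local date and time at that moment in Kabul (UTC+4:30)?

In UTC: 2:45 PM − 9:30 = 5:15 AM on Jul 25.
Kabul is UTC+4:30: 5:15 AM + 4:30 = 9:45 AM on Jul 25.

9:45 AM on July 25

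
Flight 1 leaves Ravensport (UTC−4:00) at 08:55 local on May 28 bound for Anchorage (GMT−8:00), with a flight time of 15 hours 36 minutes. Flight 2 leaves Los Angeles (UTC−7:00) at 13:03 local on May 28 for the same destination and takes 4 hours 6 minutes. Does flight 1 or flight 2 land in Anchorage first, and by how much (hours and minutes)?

the second, by 4 hours 22 minutes

Flight 1 in UTC: 08:55 + 4:00 = 12:55 on May 28.
+15 hours 36 minutes → arrive 04:31 UTC on May 29.
Flight 2 in UTC: 13:03 + 7:00 = 20:03 on May 28.
+4 hours and 6 minutes → arrive 00:09 UTC on May 29.
Flight 2 lands earlier by 4 hours 22 minutes.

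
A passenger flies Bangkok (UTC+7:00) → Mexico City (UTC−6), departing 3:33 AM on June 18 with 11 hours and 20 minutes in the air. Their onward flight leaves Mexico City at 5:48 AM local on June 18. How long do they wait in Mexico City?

Convert departure to UTC: 3:33 AM − 7:00 = 8:33 PM UTC on Jun 17.
Add 11 hours and 20 minutes flight time → 7:53 AM UTC (Jun 18).
Mexico City is UTC−6:00, so local arrival = 7:53 AM − 6:00 = 1:53 AM on Jun 18.
Layover = 5:48 AM − 1:53 AM = 3 hours 55 minutes.

3 hours 55 minutes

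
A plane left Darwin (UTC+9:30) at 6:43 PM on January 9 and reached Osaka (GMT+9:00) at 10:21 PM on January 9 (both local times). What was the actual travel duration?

Departure in UTC: 6:43 PM − 9:30 = 9:13 AM on Jan 9.
Arrival in UTC: 10:21 PM − 9:00 = 1:21 PM on Jan 9.
Elapsed = 1:21 PM − 9:13 AM = 4 hours 8 minutes.

4 hours 8 minutes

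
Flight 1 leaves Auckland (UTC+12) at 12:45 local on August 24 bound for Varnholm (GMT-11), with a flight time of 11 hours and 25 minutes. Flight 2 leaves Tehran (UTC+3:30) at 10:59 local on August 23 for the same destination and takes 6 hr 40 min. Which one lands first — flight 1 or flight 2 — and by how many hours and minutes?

the second, by 22 hours 1 minute

Flight 1 in UTC: 12:45 − 12:00 = 00:45 on Aug 24.
+11 hours 25 minutes → arrive 12:10 UTC on Aug 24.
Flight 2 in UTC: 10:59 − 3:30 = 07:29 on Aug 23.
+6 hours and 40 minutes → arrive 14:09 UTC on Aug 23.
Flight 2 lands earlier by 22 hours 1 minute.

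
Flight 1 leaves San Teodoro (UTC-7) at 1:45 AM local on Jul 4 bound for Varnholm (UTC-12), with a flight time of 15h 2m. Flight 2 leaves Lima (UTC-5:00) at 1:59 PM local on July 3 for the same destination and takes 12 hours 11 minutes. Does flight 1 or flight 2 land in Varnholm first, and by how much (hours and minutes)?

the second, by 16 hours 37 minutes

Flight 1 in UTC: 1:45 AM + 7:00 = 8:45 AM on Jul 4.
+15 hours and 2 minutes → arrive 11:47 PM UTC on Jul 4.
Flight 2 in UTC: 1:59 PM + 5:00 = 6:59 PM on Jul 3.
+12 hours and 11 minutes → arrive 7:10 AM UTC on Jul 4.
Flight 2 lands earlier by 16 hours 37 minutes.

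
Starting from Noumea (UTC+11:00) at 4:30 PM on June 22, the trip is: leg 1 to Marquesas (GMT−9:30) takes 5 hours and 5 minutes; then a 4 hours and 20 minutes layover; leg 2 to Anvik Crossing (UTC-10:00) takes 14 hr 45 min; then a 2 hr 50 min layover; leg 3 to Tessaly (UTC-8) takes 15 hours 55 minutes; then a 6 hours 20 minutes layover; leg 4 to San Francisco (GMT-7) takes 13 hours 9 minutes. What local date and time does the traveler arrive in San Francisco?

12:54 PM on June 24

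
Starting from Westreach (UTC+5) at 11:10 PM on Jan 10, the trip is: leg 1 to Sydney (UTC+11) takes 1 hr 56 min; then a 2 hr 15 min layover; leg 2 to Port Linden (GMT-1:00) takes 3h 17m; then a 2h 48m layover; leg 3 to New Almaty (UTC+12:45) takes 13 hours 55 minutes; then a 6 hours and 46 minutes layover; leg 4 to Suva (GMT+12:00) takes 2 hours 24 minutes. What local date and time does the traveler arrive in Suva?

3:31 PM on January 12

Convert departure to UTC: 11:10 PM − 5:00 = 6:10 PM UTC on Jan 10.
Add 1 hour and 56 minutes leg 1 → 8:06 PM UTC.
Add 2 hours 15 minutes layover in Sydney → 10:21 PM UTC.
Add 3 hours and 17 minutes leg 2 → 1:38 AM UTC (Jan 11).
Add 2 hours and 48 minutes layover in Port Linden → 4:26 AM UTC.
Add 13 hours 55 minutes leg 3 → 6:21 PM UTC.
Add 6 hours 46 minutes layover in New Almaty → 1:07 AM UTC (Jan 12).
Add 2 hours 24 minutes leg 4 → 3:31 AM UTC.
Suva is UTC+12:00, so local arrival = 3:31 AM + 12:00 = 3:31 PM on Jan 12.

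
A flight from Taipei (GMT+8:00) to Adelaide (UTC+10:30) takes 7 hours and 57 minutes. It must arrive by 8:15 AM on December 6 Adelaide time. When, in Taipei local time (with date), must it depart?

Target arrival in UTC: 8:15 AM − 10:30 = 9:45 PM on Dec 5.
Subtract 7 hours 57 minutes → departure 1:48 PM UTC on Dec 5.
Taipei is UTC+8:00: 1:48 PM + 8:00 = 9:48 PM on Dec 5.

9:48 PM on December 5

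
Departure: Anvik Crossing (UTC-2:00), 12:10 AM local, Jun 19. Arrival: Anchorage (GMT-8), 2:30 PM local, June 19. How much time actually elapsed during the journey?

Departure in UTC: 12:10 AM + 2:00 = 2:10 AM on Jun 19.
Arrival in UTC: 2:30 PM + 8:00 = 10:30 PM on Jun 19.
Elapsed = 10:30 PM − 2:10 AM = 20 hours 20 minutes.

20 hours 20 minutes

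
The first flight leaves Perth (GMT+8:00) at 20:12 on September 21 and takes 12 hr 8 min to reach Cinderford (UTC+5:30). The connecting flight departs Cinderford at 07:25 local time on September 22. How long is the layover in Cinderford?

1 hour 35 minutes

Convert departure to UTC: 20:12 − 8:00 = 12:12 UTC on Sep 21.
Add 12 hours and 8 minutes flight time → 00:20 UTC (Sep 22).
Cinderford is UTC+5:30, so local arrival = 00:20 + 5:30 = 05:50 on Sep 22.
Layover = 07:25 − 05:50 = 1 hour 35 minutes.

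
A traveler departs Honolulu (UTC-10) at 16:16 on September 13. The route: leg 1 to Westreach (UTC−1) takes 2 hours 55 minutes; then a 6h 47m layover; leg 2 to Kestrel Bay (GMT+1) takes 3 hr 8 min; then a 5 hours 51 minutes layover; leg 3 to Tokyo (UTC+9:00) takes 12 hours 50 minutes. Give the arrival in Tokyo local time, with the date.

18:47 on September 15

Convert departure to UTC: 16:16 + 10:00 = 02:16 UTC on Sep 14.
Add 2 hours 55 minutes leg 1 → 05:11 UTC.
Add 6 hours 47 minutes layover in Westreach → 11:58 UTC.
Add 3 hours and 8 minutes leg 2 → 15:06 UTC.
Add 5 hours and 51 minutes layover in Kestrel Bay → 20:57 UTC.
Add 12 hours and 50 minutes leg 3 → 09:47 UTC (Sep 15).
Tokyo is UTC+9:00, so local arrival = 09:47 + 9:00 = 18:47 on Sep 15.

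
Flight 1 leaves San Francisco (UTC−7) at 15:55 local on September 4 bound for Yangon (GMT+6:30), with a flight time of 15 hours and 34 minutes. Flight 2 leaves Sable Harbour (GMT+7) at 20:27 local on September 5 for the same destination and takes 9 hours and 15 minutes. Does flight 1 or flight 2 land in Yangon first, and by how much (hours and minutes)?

the first, by 8 hours 13 minutes

Flight 1 in UTC: 15:55 + 7:00 = 22:55 on Sep 4.
+15 hours 34 minutes → arrive 14:29 UTC on Sep 5.
Flight 2 in UTC: 20:27 − 7:00 = 13:27 on Sep 5.
+9 hours and 15 minutes → arrive 22:42 UTC on Sep 5.
Flight 1 lands earlier by 8 hours 13 minutes.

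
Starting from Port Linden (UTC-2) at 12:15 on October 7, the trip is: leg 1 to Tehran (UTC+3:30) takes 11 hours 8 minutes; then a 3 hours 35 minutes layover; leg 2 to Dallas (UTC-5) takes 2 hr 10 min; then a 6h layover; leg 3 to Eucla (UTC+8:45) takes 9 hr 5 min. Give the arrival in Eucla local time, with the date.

06:58 on Oct 9

Convert departure to UTC: 12:15 + 2:00 = 14:15 UTC on Oct 7.
Add 11 hours 8 minutes leg 1 → 01:23 UTC (Oct 8).
Add 3 hours and 35 minutes layover in Tehran → 04:58 UTC.
Add 2 hours and 10 minutes leg 2 → 07:08 UTC.
Add 6 hours layover in Dallas → 13:08 UTC.
Add 9 hours and 5 minutes leg 3 → 22:13 UTC.
Eucla is UTC+8:45, so local arrival = 22:13 + 8:45 = 06:58 on Oct 9.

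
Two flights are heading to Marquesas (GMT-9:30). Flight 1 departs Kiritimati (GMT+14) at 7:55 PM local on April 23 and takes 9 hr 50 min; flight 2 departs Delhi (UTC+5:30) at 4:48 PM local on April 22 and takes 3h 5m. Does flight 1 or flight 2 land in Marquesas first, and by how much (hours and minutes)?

the second, by 25 hours 22 minutes

Flight 1 in UTC: 7:55 PM − 14:00 = 5:55 AM on Apr 23.
+9 hours 50 minutes → arrive 3:45 PM UTC on Apr 23.
Flight 2 in UTC: 4:48 PM − 5:30 = 11:18 AM on Apr 22.
+3 hours and 5 minutes → arrive 2:23 PM UTC on Apr 22.
Flight 2 lands earlier by 25 hours 22 minutes.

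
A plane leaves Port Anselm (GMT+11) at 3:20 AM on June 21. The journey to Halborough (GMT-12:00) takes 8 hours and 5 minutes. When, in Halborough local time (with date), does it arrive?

12:25 PM on Jun 20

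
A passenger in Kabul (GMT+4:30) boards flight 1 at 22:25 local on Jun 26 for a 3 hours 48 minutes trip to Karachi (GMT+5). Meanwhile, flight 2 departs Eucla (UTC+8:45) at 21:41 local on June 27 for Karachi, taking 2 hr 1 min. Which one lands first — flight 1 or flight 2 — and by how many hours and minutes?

Flight 1 in UTC: 22:25 − 4:30 = 17:55 on Jun 26.
+3 hours 48 minutes → arrive 21:43 UTC on Jun 26.
Flight 2 in UTC: 21:41 − 8:45 = 12:56 on Jun 27.
+2 hours 1 minute → arrive 14:57 UTC on Jun 27.
Flight 1 lands earlier by 17 hours 14 minutes.

the first, by 17 hours 14 minutes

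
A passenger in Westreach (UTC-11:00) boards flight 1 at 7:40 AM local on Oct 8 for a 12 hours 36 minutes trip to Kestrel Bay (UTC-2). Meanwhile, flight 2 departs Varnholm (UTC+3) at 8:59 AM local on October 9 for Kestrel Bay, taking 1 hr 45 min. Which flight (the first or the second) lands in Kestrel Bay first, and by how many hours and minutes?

the first, by 28 minutes

Flight 1 in UTC: 7:40 AM + 11:00 = 6:40 PM on Oct 8.
+12 hours 36 minutes → arrive 7:16 AM UTC on Oct 9.
Flight 2 in UTC: 8:59 AM − 3:00 = 5:59 AM on Oct 9.
+1 hour and 45 minutes → arrive 7:44 AM UTC on Oct 9.
Flight 1 lands earlier by 28 minutes.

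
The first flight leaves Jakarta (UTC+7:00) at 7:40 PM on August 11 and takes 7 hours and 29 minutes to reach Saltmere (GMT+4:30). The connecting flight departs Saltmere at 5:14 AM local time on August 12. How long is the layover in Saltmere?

Convert departure to UTC: 7:40 PM − 7:00 = 12:40 PM UTC on Aug 11.
Add 7 hours and 29 minutes flight time → 8:09 PM UTC.
Saltmere is UTC+4:30, so local arrival = 8:09 PM + 4:30 = 12:39 AM on Aug 12.
Layover = 5:14 AM − 12:39 AM = 4 hours 35 minutes.

4 hours 35 minutes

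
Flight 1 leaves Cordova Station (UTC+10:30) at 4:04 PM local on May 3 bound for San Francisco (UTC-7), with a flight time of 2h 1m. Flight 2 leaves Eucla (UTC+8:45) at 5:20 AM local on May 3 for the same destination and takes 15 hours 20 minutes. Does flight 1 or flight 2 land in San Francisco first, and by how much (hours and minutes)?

Flight 1 in UTC: 4:04 PM − 10:30 = 5:34 AM on May 3.
+2 hours and 1 minute → arrive 7:35 AM UTC on May 3.
Flight 2 in UTC: 5:20 AM − 8:45 = 8:35 PM on May 2.
+15 hours and 20 minutes → arrive 11:55 AM UTC on May 3.
Flight 1 lands earlier by 4 hours 20 minutes.

the first, by 4 hours 20 minutes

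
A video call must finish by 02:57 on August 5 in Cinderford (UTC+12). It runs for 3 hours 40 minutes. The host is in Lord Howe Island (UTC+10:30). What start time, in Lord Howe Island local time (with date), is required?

21:47 on August 4

Target end time in UTC: 02:57 − 12:00 = 14:57 on Aug 4.
Subtract 3 hours 40 minutes → start 11:17 UTC on Aug 4.
Lord Howe Island is UTC+10:30: 11:17 + 10:30 = 21:47 on Aug 4.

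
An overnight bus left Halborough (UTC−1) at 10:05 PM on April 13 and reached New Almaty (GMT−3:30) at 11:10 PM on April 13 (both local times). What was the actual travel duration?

New Almaty is 2:30 behind Halborough.
Clock-face elapsed time (ignoring zones) is 1 hour 5 minutes.
Actual elapsed = 1 hour 5 minutes + 2:30 = 3 hours 35 minutes.

3 hours 35 minutes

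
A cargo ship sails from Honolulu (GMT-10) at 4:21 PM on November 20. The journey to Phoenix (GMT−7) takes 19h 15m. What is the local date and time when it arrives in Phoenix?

Phoenix is 3:00 ahead of Honolulu.
After 19 hours and 15 minutes it is 11:36 AM (Nov 21) in Honolulu.
Shift by the zone difference: 11:36 AM + 3:00 = 2:36 PM on Nov 21 in Phoenix.

2:36 PM on November 21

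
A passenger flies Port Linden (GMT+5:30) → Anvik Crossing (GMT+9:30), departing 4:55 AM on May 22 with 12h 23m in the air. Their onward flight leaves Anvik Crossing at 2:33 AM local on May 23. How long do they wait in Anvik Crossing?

Convert departure to UTC: 4:55 AM − 5:30 = 11:25 PM UTC on May 21.
Add 12 hours 23 minutes flight time → 11:48 AM UTC (May 22).
Anvik Crossing is UTC+9:30, so local arrival = 11:48 AM + 9:30 = 9:18 PM on May 22.
Layover = 2:33 AM − 9:18 PM (+1 day) = 5 hours 15 minutes.

5 hours 15 minutes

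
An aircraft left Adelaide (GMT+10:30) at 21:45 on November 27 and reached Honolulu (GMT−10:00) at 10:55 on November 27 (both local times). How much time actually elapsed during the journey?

9 hours 40 minutes

Departure in UTC: 21:45 − 10:30 = 11:15 on Nov 27.
Arrival in UTC: 10:55 + 10:00 = 20:55 on Nov 27.
Elapsed = 20:55 − 11:15 = 9 hours 40 minutes.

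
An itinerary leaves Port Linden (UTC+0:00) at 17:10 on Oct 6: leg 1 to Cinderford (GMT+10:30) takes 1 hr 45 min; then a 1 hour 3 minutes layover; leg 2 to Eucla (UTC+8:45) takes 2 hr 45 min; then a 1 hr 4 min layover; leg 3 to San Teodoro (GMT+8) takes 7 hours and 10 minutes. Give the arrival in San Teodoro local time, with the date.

Port Linden is at UTC+0, so departure is already 17:10 UTC on Oct 6.
Add 1 hour and 45 minutes leg 1 → 18:55 UTC.
Add 1 hour and 3 minutes layover in Cinderford → 19:58 UTC.
Add 2 hours 45 minutes leg 2 → 22:43 UTC.
Add 1 hour 4 minutes layover in Eucla → 23:47 UTC.
Add 7 hours 10 minutes leg 3 → 06:57 UTC (Oct 7).
San Teodoro is UTC+8:00, so local arrival = 06:57 + 8:00 = 14:57 on Oct 7.

14:57 on October 7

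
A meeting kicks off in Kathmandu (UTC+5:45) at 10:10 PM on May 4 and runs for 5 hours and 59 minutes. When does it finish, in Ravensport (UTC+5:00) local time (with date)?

3:24 AM on May 5

Convert start to UTC: 10:10 PM − 5:45 = 4:25 PM UTC on May 4.
Add 5 hours 59 minutes duration → 10:24 PM UTC.
Ravensport is UTC+5:00, so local end time = 10:24 PM + 5:00 = 3:24 AM on May 5.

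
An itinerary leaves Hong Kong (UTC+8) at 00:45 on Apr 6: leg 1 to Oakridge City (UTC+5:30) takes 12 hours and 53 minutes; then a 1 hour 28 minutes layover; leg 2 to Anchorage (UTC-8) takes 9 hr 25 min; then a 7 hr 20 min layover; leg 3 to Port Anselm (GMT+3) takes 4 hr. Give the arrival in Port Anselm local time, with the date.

06:51 on April 7

Convert departure to UTC: 00:45 − 8:00 = 16:45 UTC on Apr 5.
Add 12 hours and 53 minutes leg 1 → 05:38 UTC (Apr 6).
Add 1 hour and 28 minutes layover in Oakridge City → 07:06 UTC.
Add 9 hours and 25 minutes leg 2 → 16:31 UTC.
Add 7 hours 20 minutes layover in Anchorage → 23:51 UTC.
Add 4 hours leg 3 → 03:51 UTC (Apr 7).
Port Anselm is UTC+3:00, so local arrival = 03:51 + 3:00 = 06:51 on Apr 7.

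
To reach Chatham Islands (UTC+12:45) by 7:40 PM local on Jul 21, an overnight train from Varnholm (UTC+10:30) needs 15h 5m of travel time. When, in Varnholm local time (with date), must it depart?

2:20 AM on July 21

Target arrival in UTC: 7:40 PM − 12:45 = 6:55 AM on Jul 21.
Subtract 15 hours 5 minutes → departure 3:50 PM UTC on Jul 20.
Varnholm is UTC+10:30: 3:50 PM + 10:30 = 2:20 AM on Jul 21.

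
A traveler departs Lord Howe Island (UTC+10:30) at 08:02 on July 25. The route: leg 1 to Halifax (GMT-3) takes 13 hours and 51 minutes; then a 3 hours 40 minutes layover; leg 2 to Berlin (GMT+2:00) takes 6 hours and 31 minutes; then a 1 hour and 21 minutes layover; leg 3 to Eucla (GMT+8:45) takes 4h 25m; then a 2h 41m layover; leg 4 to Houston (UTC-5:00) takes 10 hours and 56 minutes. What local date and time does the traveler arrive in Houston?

11:57 on Jul 26

Convert departure to UTC: 08:02 − 10:30 = 21:32 UTC on Jul 24.
Add 13 hours 51 minutes leg 1 → 11:23 UTC (Jul 25).
Add 3 hours and 40 minutes layover in Halifax → 15:03 UTC.
Add 6 hours and 31 minutes leg 2 → 21:34 UTC.
Add 1 hour and 21 minutes layover in Berlin → 22:55 UTC.
Add 4 hours 25 minutes leg 3 → 03:20 UTC (Jul 26).
Add 2 hours 41 minutes layover in Eucla → 06:01 UTC.
Add 10 hours and 56 minutes leg 4 → 16:57 UTC.
Houston is UTC−5:00, so local arrival = 16:57 − 5:00 = 11:57 on Jul 26.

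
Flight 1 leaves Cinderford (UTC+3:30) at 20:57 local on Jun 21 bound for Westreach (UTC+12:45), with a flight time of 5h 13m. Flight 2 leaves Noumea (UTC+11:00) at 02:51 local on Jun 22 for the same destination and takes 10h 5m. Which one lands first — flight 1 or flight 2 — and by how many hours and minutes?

the first, by 3 hours 16 minutes

Flight 1 in UTC: 20:57 − 3:30 = 17:27 on Jun 21.
+5 hours and 13 minutes → arrive 22:40 UTC on Jun 21.
Flight 2 in UTC: 02:51 − 11:00 = 15:51 on Jun 21.
+10 hours 5 minutes → arrive 01:56 UTC on Jun 22.
Flight 1 lands earlier by 3 hours 16 minutes.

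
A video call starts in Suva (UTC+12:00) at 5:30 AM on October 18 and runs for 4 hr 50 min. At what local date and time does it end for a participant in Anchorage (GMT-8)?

Anchorage is 20:00 behind Suva.
After 4 hours 50 minutes it is 10:20 AM in Suva.
Shift by the zone difference: 10:20 AM − 20:00 = 2:20 PM on Oct 17 in Anchorage.

2:20 PM on Oct 17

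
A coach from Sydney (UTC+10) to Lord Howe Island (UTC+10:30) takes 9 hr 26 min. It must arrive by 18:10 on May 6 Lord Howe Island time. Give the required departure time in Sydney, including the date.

Target arrival in UTC: 18:10 − 10:30 = 07:40 on May 6.
Subtract 9 hours and 26 minutes → departure 22:14 UTC on May 5.
Sydney is UTC+10:00: 22:14 + 10:00 = 08:14 on May 6.

08:14 on May 6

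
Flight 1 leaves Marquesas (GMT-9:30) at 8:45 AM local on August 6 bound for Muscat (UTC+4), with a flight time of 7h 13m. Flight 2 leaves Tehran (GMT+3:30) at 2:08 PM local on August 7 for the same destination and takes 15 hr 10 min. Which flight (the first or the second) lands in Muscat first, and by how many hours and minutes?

Flight 1 in UTC: 8:45 AM + 9:30 = 6:15 PM on Aug 6.
+7 hours and 13 minutes → arrive 1:28 AM UTC on Aug 7.
Flight 2 in UTC: 2:08 PM − 3:30 = 10:38 AM on Aug 7.
+15 hours and 10 minutes → arrive 1:48 AM UTC on Aug 8.
Flight 1 lands earlier by 24 hours 20 minutes.

the first, by 24 hours 20 minutes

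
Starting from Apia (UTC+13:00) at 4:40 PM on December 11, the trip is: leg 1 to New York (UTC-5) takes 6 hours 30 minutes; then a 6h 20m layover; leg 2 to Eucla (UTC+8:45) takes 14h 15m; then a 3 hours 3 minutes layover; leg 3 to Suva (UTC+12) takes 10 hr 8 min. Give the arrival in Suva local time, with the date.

7:56 AM on December 13

Convert departure to UTC: 4:40 PM − 13:00 = 3:40 AM UTC on Dec 11.
Add 6 hours and 30 minutes leg 1 → 10:10 AM UTC.
Add 6 hours 20 minutes layover in New York → 4:30 PM UTC.
Add 14 hours 15 minutes leg 2 → 6:45 AM UTC (Dec 12).
Add 3 hours and 3 minutes layover in Eucla → 9:48 AM UTC.
Add 10 hours 8 minutes leg 3 → 7:56 PM UTC.
Suva is UTC+12:00, so local arrival = 7:56 PM + 12:00 = 7:56 AM on Dec 13.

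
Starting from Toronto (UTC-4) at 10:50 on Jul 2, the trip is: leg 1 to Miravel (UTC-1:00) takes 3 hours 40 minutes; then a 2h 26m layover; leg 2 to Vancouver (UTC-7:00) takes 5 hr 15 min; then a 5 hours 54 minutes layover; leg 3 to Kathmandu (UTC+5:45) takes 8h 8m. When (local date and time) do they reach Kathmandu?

Convert departure to UTC: 10:50 + 4:00 = 14:50 UTC on Jul 2.
Add 3 hours 40 minutes leg 1 → 18:30 UTC.
Add 2 hours and 26 minutes layover in Miravel → 20:56 UTC.
Add 5 hours and 15 minutes leg 2 → 02:11 UTC (Jul 3).
Add 5 hours 54 minutes layover in Vancouver → 08:05 UTC.
Add 8 hours 8 minutes leg 3 → 16:13 UTC.
Kathmandu is UTC+5:45, so local arrival = 16:13 + 5:45 = 21:58 on Jul 3.

21:58 on July 3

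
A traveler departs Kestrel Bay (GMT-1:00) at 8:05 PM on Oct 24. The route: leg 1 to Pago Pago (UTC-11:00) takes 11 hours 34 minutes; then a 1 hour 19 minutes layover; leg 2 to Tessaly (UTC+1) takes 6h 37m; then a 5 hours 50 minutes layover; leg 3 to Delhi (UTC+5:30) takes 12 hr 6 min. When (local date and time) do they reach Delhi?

4:01 PM on October 26

Convert departure to UTC: 8:05 PM + 1:00 = 9:05 PM UTC on Oct 24.
Add 11 hours and 34 minutes leg 1 → 8:39 AM UTC (Oct 25).
Add 1 hour and 19 minutes layover in Pago Pago → 9:58 AM UTC.
Add 6 hours 37 minutes leg 2 → 4:35 PM UTC.
Add 5 hours and 50 minutes layover in Tessaly → 10:25 PM UTC.
Add 12 hours and 6 minutes leg 3 → 10:31 AM UTC (Oct 26).
Delhi is UTC+5:30, so local arrival = 10:31 AM + 5:30 = 4:01 PM on Oct 26.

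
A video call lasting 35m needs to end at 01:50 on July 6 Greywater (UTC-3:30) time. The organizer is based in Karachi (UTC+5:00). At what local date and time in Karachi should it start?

Target end time in UTC: 01:50 + 3:30 = 05:20 on Jul 6.
Subtract 35 minutes → start 04:45 UTC on Jul 6.
Karachi is UTC+5:00: 04:45 + 5:00 = 09:45 on Jul 6.

09:45 on Jul 6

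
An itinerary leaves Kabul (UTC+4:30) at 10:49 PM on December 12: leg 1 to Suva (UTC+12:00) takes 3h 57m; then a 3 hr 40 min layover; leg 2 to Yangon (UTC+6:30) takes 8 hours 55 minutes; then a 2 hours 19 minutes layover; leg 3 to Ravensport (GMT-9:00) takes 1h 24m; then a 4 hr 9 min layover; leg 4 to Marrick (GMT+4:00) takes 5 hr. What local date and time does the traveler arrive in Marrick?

3:43 AM on Dec 14

Convert departure to UTC: 10:49 PM − 4:30 = 6:19 PM UTC on Dec 12.
Add 3 hours and 57 minutes leg 1 → 10:16 PM UTC.
Add 3 hours and 40 minutes layover in Suva → 1:56 AM UTC (Dec 13).
Add 8 hours and 55 minutes leg 2 → 10:51 AM UTC.
Add 2 hours 19 minutes layover in Yangon → 1:10 PM UTC.
Add 1 hour and 24 minutes leg 3 → 2:34 PM UTC.
Add 4 hours 9 minutes layover in Ravensport → 6:43 PM UTC.
Add 5 hours leg 4 → 11:43 PM UTC.
Marrick is UTC+4:00, so local arrival = 11:43 PM + 4:00 = 3:43 AM on Dec 14.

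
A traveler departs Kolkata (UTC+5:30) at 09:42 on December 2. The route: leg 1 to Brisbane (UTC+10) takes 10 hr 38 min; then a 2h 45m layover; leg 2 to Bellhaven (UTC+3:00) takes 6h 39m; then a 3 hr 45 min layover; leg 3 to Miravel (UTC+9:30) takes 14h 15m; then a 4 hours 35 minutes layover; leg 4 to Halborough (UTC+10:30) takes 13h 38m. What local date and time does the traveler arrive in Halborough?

Convert departure to UTC: 09:42 − 5:30 = 04:12 UTC on Dec 2.
Add 10 hours and 38 minutes leg 1 → 14:50 UTC.
Add 2 hours 45 minutes layover in Brisbane → 17:35 UTC.
Add 6 hours 39 minutes leg 2 → 00:14 UTC (Dec 3).
Add 3 hours 45 minutes layover in Bellhaven → 03:59 UTC.
Add 14 hours 15 minutes leg 3 → 18:14 UTC.
Add 4 hours and 35 minutes layover in Miravel → 22:49 UTC.
Add 13 hours and 38 minutes leg 4 → 12:27 UTC (Dec 4).
Halborough is UTC+10:30, so local arrival = 12:27 + 10:30 = 22:57 on Dec 4.

22:57 on Dec 4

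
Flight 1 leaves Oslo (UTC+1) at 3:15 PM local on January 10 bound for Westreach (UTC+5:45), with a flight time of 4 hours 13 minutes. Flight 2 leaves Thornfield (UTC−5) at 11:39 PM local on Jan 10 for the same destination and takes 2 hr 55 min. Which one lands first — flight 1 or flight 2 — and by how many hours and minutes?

the first, by 13 hours 6 minutes

Flight 1 in UTC: 3:15 PM − 1:00 = 2:15 PM on Jan 10.
+4 hours and 13 minutes → arrive 6:28 PM UTC on Jan 10.
Flight 2 in UTC: 11:39 PM + 5:00 = 4:39 AM on Jan 11.
+2 hours and 55 minutes → arrive 7:34 AM UTC on Jan 11.
Flight 1 lands earlier by 13 hours 6 minutes.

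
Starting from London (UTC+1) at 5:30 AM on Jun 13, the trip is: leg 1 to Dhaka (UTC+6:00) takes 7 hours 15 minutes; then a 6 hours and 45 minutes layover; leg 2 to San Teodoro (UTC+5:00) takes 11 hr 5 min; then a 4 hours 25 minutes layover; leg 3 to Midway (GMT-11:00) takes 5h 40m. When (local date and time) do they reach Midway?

Convert departure to UTC: 5:30 AM − 1:00 = 4:30 AM UTC on Jun 13.
Add 7 hours 15 minutes leg 1 → 11:45 AM UTC.
Add 6 hours 45 minutes layover in Dhaka → 6:30 PM UTC.
Add 11 hours 5 minutes leg 2 → 5:35 AM UTC (Jun 14).
Add 4 hours and 25 minutes layover in San Teodoro → 10:00 AM UTC.
Add 5 hours and 40 minutes leg 3 → 3:40 PM UTC.
Midway is UTC−11:00, so local arrival = 3:40 PM − 11:00 = 4:40 AM on Jun 14.

4:40 AM on June 14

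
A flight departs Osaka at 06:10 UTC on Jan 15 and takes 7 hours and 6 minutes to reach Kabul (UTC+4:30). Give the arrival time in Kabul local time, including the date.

17:46 on January 15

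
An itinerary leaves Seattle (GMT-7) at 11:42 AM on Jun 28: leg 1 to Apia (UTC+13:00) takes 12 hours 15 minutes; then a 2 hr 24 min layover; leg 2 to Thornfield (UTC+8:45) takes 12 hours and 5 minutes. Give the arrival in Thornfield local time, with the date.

6:11 AM on Jun 30

Convert departure to UTC: 11:42 AM + 7:00 = 6:42 PM UTC on Jun 28.
Add 12 hours and 15 minutes leg 1 → 6:57 AM UTC (Jun 29).
Add 2 hours and 24 minutes layover in Apia → 9:21 AM UTC.
Add 12 hours 5 minutes leg 2 → 9:26 PM UTC.
Thornfield is UTC+8:45, so local arrival = 9:26 PM + 8:45 = 6:11 AM on Jun 30.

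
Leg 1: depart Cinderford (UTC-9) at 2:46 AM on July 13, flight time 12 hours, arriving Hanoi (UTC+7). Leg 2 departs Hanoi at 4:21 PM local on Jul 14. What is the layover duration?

9 hours 35 minutes

Convert departure to UTC: 2:46 AM + 9:00 = 11:46 AM UTC on Jul 13.
Add 12 hours flight time → 11:46 PM UTC.
Hanoi is UTC+7:00, so local arrival = 11:46 PM + 7:00 = 6:46 AM on Jul 14.
Layover = 4:21 PM − 6:46 AM = 9 hours 35 minutes.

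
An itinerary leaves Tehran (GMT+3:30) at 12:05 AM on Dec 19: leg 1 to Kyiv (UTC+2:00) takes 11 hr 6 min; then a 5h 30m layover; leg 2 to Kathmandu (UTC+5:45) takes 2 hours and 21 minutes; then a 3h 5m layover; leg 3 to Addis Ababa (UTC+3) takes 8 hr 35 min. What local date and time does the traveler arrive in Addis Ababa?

Convert departure to UTC: 12:05 AM − 3:30 = 8:35 PM UTC on Dec 18.
Add 11 hours and 6 minutes leg 1 → 7:41 AM UTC (Dec 19).
Add 5 hours 30 minutes layover in Kyiv → 1:11 PM UTC.
Add 2 hours and 21 minutes leg 2 → 3:32 PM UTC.
Add 3 hours 5 minutes layover in Kathmandu → 6:37 PM UTC.
Add 8 hours and 35 minutes leg 3 → 3:12 AM UTC (Dec 20).
Addis Ababa is UTC+3:00, so local arrival = 3:12 AM + 3:00 = 6:12 AM on Dec 20.

6:12 AM on Dec 20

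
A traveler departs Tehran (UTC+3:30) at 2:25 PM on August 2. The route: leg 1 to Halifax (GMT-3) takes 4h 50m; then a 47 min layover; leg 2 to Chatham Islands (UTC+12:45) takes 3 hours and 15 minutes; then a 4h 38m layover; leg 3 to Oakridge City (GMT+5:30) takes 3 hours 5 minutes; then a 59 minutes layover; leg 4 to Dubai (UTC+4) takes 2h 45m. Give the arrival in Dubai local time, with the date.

Convert departure to UTC: 2:25 PM − 3:30 = 10:55 AM UTC on Aug 2.
Add 4 hours 50 minutes leg 1 → 3:45 PM UTC.
Add 47 minutes layover in Halifax → 4:32 PM UTC.
Add 3 hours and 15 minutes leg 2 → 7:47 PM UTC.
Add 4 hours 38 minutes layover in Chatham Islands → 12:25 AM UTC (Aug 3).
Add 3 hours 5 minutes leg 3 → 3:30 AM UTC.
Add 59 minutes layover in Oakridge City → 4:29 AM UTC.
Add 2 hours and 45 minutes leg 4 → 7:14 AM UTC.
Dubai is UTC+4:00, so local arrival = 7:14 AM + 4:00 = 11:14 AM on Aug 3.

11:14 AM on August 3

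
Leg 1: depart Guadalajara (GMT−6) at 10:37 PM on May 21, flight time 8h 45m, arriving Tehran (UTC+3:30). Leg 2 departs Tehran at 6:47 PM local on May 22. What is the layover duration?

1 hour 55 minutes

Convert departure to UTC: 10:37 PM + 6:00 = 4:37 AM UTC on May 22.
Add 8 hours and 45 minutes flight time → 1:22 PM UTC.
Tehran is UTC+3:30, so local arrival = 1:22 PM + 3:30 = 4:52 PM on May 22.
Layover = 6:47 PM − 4:52 PM = 1 hour 55 minutes.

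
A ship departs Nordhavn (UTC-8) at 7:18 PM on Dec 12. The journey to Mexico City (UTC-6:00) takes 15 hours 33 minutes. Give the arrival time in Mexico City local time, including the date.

Mexico City is 2:00 ahead of Nordhavn.
After 15 hours 33 minutes it is 10:51 AM (Dec 13) in Nordhavn.
Shift by the zone difference: 10:51 AM + 2:00 = 12:51 PM on Dec 13 in Mexico City.

12:51 PM on Dec 13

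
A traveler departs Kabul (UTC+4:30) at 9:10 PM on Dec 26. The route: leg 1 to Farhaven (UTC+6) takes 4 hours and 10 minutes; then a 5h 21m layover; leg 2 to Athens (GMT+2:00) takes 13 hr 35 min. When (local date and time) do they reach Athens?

5:46 PM on December 27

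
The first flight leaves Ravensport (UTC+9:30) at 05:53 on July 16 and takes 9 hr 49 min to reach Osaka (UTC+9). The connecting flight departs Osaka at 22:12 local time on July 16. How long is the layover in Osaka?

7 hours

Convert departure to UTC: 05:53 − 9:30 = 20:23 UTC on Jul 15.
Add 9 hours and 49 minutes flight time → 06:12 UTC (Jul 16).
Osaka is UTC+9:00, so local arrival = 06:12 + 9:00 = 15:12 on Jul 16.
Layover = 22:12 − 15:12 = 7 hours.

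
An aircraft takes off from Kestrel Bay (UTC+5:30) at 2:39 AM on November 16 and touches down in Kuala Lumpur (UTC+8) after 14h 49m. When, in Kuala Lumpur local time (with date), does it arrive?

7:58 PM on November 16

Kuala Lumpur is 2:30 ahead of Kestrel Bay.
After 14 hours and 49 minutes it is 5:28 PM in Kestrel Bay.
Shift by the zone difference: 5:28 PM + 2:30 = 7:58 PM on Nov 16 in Kuala Lumpur.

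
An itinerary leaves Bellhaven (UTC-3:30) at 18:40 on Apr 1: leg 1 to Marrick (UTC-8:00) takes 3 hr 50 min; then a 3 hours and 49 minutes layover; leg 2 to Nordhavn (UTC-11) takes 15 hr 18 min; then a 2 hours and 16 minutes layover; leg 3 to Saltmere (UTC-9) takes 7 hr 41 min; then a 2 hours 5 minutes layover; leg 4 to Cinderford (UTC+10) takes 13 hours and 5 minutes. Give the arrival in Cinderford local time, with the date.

Convert departure to UTC: 18:40 + 3:30 = 22:10 UTC on Apr 1.
Add 3 hours 50 minutes leg 1 → 02:00 UTC (Apr 2).
Add 3 hours and 49 minutes layover in Marrick → 05:49 UTC.
Add 15 hours and 18 minutes leg 2 → 21:07 UTC.
Add 2 hours and 16 minutes layover in Nordhavn → 23:23 UTC.
Add 7 hours 41 minutes leg 3 → 07:04 UTC (Apr 3).
Add 2 hours and 5 minutes layover in Saltmere → 09:09 UTC.
Add 13 hours 5 minutes leg 4 → 22:14 UTC.
Cinderford is UTC+10:00, so local arrival = 22:14 + 10:00 = 08:14 on Apr 4.

08:14 on April 4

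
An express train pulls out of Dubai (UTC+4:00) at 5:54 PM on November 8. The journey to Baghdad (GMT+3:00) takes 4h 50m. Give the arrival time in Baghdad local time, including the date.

9:44 PM on November 8

Convert departure to UTC: 5:54 PM − 4:00 = 1:54 PM UTC on Nov 8.
Add 4 hours and 50 minutes travel time → 6:44 PM UTC.
Baghdad is UTC+3:00, so local arrival = 6:44 PM + 3:00 = 9:44 PM on Nov 8.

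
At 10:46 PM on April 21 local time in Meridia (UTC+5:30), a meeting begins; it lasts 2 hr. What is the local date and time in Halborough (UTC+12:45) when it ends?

Convert start to UTC: 10:46 PM − 5:30 = 5:16 PM UTC on Apr 21.
Add 2 hours duration → 7:16 PM UTC.
Halborough is UTC+12:45, so local end time = 7:16 PM + 12:45 = 8:01 AM on Apr 22.

8:01 AM on Apr 22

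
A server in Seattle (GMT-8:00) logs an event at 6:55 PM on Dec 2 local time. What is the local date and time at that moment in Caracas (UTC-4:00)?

Caracas is 4:00 ahead of Seattle.
Shift by the zone difference: 6:55 PM + 4:00 = 10:55 PM on Dec 2 in Caracas.

10:55 PM on Dec 2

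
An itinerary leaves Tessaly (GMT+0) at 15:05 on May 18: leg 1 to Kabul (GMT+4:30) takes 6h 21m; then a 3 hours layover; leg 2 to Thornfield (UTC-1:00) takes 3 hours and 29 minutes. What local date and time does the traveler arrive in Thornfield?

Tessaly is at UTC+0, so departure is already 15:05 UTC on May 18.
Add 6 hours 21 minutes leg 1 → 21:26 UTC.
Add 3 hours layover in Kabul → 00:26 UTC (May 19).
Add 3 hours and 29 minutes leg 2 → 03:55 UTC.
Thornfield is UTC−1:00, so local arrival = 03:55 − 1:00 = 02:55 on May 19.

02:55 on May 19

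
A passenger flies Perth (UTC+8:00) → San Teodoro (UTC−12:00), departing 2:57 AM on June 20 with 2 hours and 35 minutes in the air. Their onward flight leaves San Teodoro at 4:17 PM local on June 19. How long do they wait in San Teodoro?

Convert departure to UTC: 2:57 AM − 8:00 = 6:57 PM UTC on Jun 19.
Add 2 hours 35 minutes flight time → 9:32 PM UTC.
San Teodoro is UTC−12:00, so local arrival = 9:32 PM − 12:00 = 9:32 AM on Jun 19.
Layover = 4:17 PM − 9:32 AM = 6 hours 45 minutes.

6 hours 45 minutes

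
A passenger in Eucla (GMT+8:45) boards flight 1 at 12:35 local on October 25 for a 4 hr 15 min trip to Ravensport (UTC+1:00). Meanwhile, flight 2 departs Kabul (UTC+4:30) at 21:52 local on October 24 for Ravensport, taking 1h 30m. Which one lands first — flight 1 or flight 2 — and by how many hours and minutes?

Flight 1 in UTC: 12:35 − 8:45 = 03:50 on Oct 25.
+4 hours 15 minutes → arrive 08:05 UTC on Oct 25.
Flight 2 in UTC: 21:52 − 4:30 = 17:22 on Oct 24.
+1 hour 30 minutes → arrive 18:52 UTC on Oct 24.
Flight 2 lands earlier by 13 hours 13 minutes.

the second, by 13 hours 13 minutes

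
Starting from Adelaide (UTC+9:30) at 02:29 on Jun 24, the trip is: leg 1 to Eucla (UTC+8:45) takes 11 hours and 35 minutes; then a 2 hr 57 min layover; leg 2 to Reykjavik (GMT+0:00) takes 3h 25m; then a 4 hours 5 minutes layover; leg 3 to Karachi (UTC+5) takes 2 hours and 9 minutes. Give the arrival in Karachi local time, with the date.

22:10 on June 24

Convert departure to UTC: 02:29 − 9:30 = 16:59 UTC on Jun 23.
Add 11 hours and 35 minutes leg 1 → 04:34 UTC (Jun 24).
Add 2 hours 57 minutes layover in Eucla → 07:31 UTC.
Add 3 hours 25 minutes leg 2 → 10:56 UTC.
Add 4 hours 5 minutes layover in Reykjavik → 15:01 UTC.
Add 2 hours and 9 minutes leg 3 → 17:10 UTC.
Karachi is UTC+5:00, so local arrival = 17:10 + 5:00 = 22:10 on Jun 24.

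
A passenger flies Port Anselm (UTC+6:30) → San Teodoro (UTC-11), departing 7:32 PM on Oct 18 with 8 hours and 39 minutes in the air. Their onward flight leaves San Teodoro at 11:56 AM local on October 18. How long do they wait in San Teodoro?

Convert departure to UTC: 7:32 PM − 6:30 = 1:02 PM UTC on Oct 18.
Add 8 hours and 39 minutes flight time → 9:41 PM UTC.
San Teodoro is UTC−11:00, so local arrival = 9:41 PM − 11:00 = 10:41 AM on Oct 18.
Layover = 11:56 AM − 10:41 AM = 1 hour 15 minutes.

1 hour 15 minutes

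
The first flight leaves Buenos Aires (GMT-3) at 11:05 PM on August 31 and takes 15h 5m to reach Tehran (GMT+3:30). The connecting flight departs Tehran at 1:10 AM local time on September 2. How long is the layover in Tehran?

4 hours 30 minutes

Convert departure to UTC: 11:05 PM + 3:00 = 2:05 AM UTC on Sep 1.
Add 15 hours and 5 minutes flight time → 5:10 PM UTC.
Tehran is UTC+3:30, so local arrival = 5:10 PM + 3:30 = 8:40 PM on Sep 1.
Layover = 1:10 AM − 8:40 PM (+1 day) = 4 hours 30 minutes.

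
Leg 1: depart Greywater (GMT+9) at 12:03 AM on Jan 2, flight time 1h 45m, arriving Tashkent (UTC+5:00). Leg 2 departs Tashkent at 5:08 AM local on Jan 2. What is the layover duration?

Convert departure to UTC: 12:03 AM − 9:00 = 3:03 PM UTC on Jan 1.
Add 1 hour and 45 minutes flight time → 4:48 PM UTC.
Tashkent is UTC+5:00, so local arrival = 4:48 PM + 5:00 = 9:48 PM on Jan 1.
Layover = 5:08 AM − 9:48 PM (+1 day) = 7 hours 20 minutes.

7 hours 20 minutes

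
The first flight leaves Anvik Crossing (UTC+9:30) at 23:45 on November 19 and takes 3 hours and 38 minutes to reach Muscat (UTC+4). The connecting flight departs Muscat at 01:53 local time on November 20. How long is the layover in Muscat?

4 hours

Convert departure to UTC: 23:45 − 9:30 = 14:15 UTC on Nov 19.
Add 3 hours and 38 minutes flight time → 17:53 UTC.
Muscat is UTC+4:00, so local arrival = 17:53 + 4:00 = 21:53 on Nov 19.
Layover = 01:53 − 21:53 (+1 day) = 4 hours.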